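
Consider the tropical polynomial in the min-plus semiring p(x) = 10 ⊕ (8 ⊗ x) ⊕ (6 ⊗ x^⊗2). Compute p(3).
p(3) = 10

A tropical monomial a ⊗ x^⊗i evaluates to a + i · x. Evaluating each term at x = 3:
  Term 0 contributes 10 + 0 · 3 = 10
  Term 1 contributes 8 + 1 · 3 = 11
  Term 2 contributes 6 + 2 · 3 = 12
p(3) = ⊕ of these = min[10, 11, 12] = 10.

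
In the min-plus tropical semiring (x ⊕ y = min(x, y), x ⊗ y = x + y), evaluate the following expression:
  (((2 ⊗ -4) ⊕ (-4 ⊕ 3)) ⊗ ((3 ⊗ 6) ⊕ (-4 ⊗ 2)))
(((2 ⊗ -4) ⊕ (-4 ⊕ 3)) ⊗ ((3 ⊗ 6) ⊕ (-4 ⊗ 2))) = -6

Expand innermost to outermost. Recall ⊕ takes the minimum of its arguments and ⊗ takes their sum. Working out the expression (((2 ⊗ -4) ⊕ (-4 ⊕ 3)) ⊗ ((3 ⊗ 6) ⊕ (-4 ⊗ 2))) gives -6.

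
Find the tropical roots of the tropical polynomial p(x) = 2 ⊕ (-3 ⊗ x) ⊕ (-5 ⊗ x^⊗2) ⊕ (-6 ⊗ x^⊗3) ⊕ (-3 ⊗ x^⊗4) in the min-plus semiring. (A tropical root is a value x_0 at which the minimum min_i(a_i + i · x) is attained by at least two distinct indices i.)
Roots: {-3, 1, 2, 5}

Each tropical root is a break point of the lower envelope of the lines y = a_i + i · x (there are 5 lines, with slopes 0, 1, ..., 4). Only the lines that attain the minimum somewhere contribute to roots; other lines are dominated. Here the surviving (envelope) indices are i = 4, i = 3, i = 2, i = 1, i = 0.
Intersections between consecutive envelope lines give the roots: for adjacent envelope indices i < j the intersection is x = (a_i − a_j) / (j − i). Reading off the sorted break points: {-3, 1, 2, 5}.
Verification: at each break x_0, at least two indices attain the minimum of min_i(a_i + i · x_0).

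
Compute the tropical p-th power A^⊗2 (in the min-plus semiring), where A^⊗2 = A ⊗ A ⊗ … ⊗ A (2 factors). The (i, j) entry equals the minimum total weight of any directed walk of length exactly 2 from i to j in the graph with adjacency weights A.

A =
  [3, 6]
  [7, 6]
A^⊗2 =
  [6, 9]
  [10, 12]

Each entry (A^⊗2)_ij equals the minimum over all length-2 walks i = v_0 → v_1 → … → v_2 = j of Σ_t A[v_t][v_{t+1}]. For example, for (i, j) = (0, 1) we minimise over 2 possible intermediate vertex sequences; the minimum is 9, attained along the walk 0 → 0 → 1.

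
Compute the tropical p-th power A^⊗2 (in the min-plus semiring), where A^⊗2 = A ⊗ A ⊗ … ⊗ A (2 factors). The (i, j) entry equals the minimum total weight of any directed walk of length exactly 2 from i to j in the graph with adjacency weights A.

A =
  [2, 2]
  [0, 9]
A^⊗2 =
  [2, 4]
  [2, 2]

Each entry (A^⊗2)_ij equals the minimum over all length-2 walks i = v_0 → v_1 → … → v_2 = j of Σ_t A[v_t][v_{t+1}]. For example, for (i, j) = (0, 1) we minimise over 2 possible intermediate vertex sequences; the minimum is 4, attained along the walk 0 → 0 → 1.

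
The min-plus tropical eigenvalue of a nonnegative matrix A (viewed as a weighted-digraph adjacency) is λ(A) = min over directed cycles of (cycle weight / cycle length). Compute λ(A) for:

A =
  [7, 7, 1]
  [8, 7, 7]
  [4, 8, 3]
λ(A) = 5/2

Enumerate directed cycles and compute their means (weight / length). Sample:
  cycle 0 → 0: weight = 7, length = 1, mean = 7/1 ≈ 7.000
  cycle 1 → 1: weight = 7, length = 1, mean = 7/1 ≈ 7.000
  cycle 2 → 2: weight = 3, length = 1, mean = 3/1 ≈ 3.000
  cycle 0 → 1 → 0: weight = 15, length = 2, mean = 15/2 ≈ 7.500
  cycle 0 → 2 → 0: weight = 5, length = 2, mean = 5/2 ≈ 2.500
  cycle 1 → 0 → 1: weight = 15, length = 2, mean = 15/2 ≈ 7.500
Minimum mean = 2.500, attained e.g. along the cycle 0 → 2 → 0 with weight 5 and length 2. So λ(A) = 5/2 = 5/2.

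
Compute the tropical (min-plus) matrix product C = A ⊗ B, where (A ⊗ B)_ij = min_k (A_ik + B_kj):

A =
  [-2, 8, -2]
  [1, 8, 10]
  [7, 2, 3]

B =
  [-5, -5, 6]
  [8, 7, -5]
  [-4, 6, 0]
A ⊗ B =
  [-7, -7, -2]
  [-4, -4, 3]
  [-1, 2, -3]

Apply the min-plus product entry-by-entry:
  C[0][0] = min over k of (A[0][0] + B[0][0] = -2 + -5 = -7, A[0][1] + B[1][0] = 8 + 8 = 16, A[0][2] + B[2][0] = -2 + -4 = -6) = -7 (attained at k = 0)
  C[0][1] = min over k of (A[0][0] + B[0][1] = -2 + -5 = -7, A[0][1] + B[1][1] = 8 + 7 = 15, A[0][2] + B[2][1] = -2 + 6 = 4) = -7 (attained at k = 0)
  C[0][2] = min over k of (A[0][0] + B[0][2] = -2 + 6 = 4, A[0][1] + B[1][2] = 8 + -5 = 3, A[0][2] + B[2][2] = -2 + 0 = -2) = -2 (attained at k = 2)
  C[1][0] = min over k of (A[1][0] + B[0][0] = 1 + -5 = -4, A[1][1] + B[1][0] = 8 + 8 = 16, A[1][2] + B[2][0] = 10 + -4 = 6) = -4 (attained at k = 0)
  C[1][1] = min over k of (A[1][0] + B[0][1] = 1 + -5 = -4, A[1][1] + B[1][1] = 8 + 7 = 15, A[1][2] + B[2][1] = 10 + 6 = 16) = -4 (attained at k = 0)
  C[1][2] = min over k of (A[1][0] + B[0][2] = 1 + 6 = 7, A[1][1] + B[1][2] = 8 + -5 = 3, A[1][2] + B[2][2] = 10 + 0 = 10) = 3 (attained at k = 1)
  C[2][0] = min over k of (A[2][0] + B[0][0] = 7 + -5 = 2, A[2][1] + B[1][0] = 2 + 8 = 10, A[2][2] + B[2][0] = 3 + -4 = -1) = -1 (attained at k = 2)
  C[2][1] = min over k of (A[2][0] + B[0][1] = 7 + -5 = 2, A[2][1] + B[1][1] = 2 + 7 = 9, A[2][2] + B[2][1] = 3 + 6 = 9) = 2 (attained at k = 0)
  C[2][2] = min over k of (A[2][0] + B[0][2] = 7 + 6 = 13, A[2][1] + B[1][2] = 2 + -5 = -3, A[2][2] + B[2][2] = 3 + 0 = 3) = -3 (attained at k = 1)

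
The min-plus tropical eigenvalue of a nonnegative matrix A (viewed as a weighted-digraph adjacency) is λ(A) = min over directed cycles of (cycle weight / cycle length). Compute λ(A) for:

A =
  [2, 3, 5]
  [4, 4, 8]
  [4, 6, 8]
λ(A) = 2

Enumerate directed cycles and compute their means (weight / length). Sample:
  cycle 0 → 0: weight = 2, length = 1, mean = 2/1 ≈ 2.000
  cycle 1 → 1: weight = 4, length = 1, mean = 4/1 ≈ 4.000
  cycle 2 → 2: weight = 8, length = 1, mean = 8/1 ≈ 8.000
  cycle 0 → 1 → 0: weight = 7, length = 2, mean = 7/2 ≈ 3.500
  cycle 0 → 2 → 0: weight = 9, length = 2, mean = 9/2 ≈ 4.500
  cycle 1 → 0 → 1: weight = 7, length = 2, mean = 7/2 ≈ 3.500
Minimum mean = 2.000, attained e.g. along the cycle 0 → 0 with weight 2 and length 1. So λ(A) = 2/1 = 2.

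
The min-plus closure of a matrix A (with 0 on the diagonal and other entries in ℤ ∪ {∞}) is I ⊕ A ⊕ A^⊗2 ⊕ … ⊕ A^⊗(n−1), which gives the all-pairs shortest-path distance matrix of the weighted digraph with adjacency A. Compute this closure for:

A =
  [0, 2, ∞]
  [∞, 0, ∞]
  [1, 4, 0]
Closure =
  [0, 2, ∞]
  [∞, 0, ∞]
  [1, 3, 0]

This is the Floyd-Warshall all-pairs shortest-path computation. For each intermediate vertex k = 0, 1, …, 2, update dist[i][j] ← min(dist[i][j], dist[i][k] + dist[k][j]). The final matrix gives, for each (i, j), the minimum total weight of any directed path from i to j (possibly empty when i = j).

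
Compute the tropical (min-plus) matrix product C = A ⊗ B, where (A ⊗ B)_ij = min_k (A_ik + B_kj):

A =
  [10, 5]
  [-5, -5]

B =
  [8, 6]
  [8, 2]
A ⊗ B =
  [13, 7]
  [3, -3]

Apply the min-plus product entry-by-entry:
  C[0][0] = min over k of (A[0][0] + B[0][0] = 10 + 8 = 18, A[0][1] + B[1][0] = 5 + 8 = 13) = 13 (attained at k = 1)
  C[0][1] = min over k of (A[0][0] + B[0][1] = 10 + 6 = 16, A[0][1] + B[1][1] = 5 + 2 = 7) = 7 (attained at k = 1)
  C[1][0] = min over k of (A[1][0] + B[0][0] = -5 + 8 = 3, A[1][1] + B[1][0] = -5 + 8 = 3) = 3 (attained at k = 0)
  C[1][1] = min over k of (A[1][0] + B[0][1] = -5 + 6 = 1, A[1][1] + B[1][1] = -5 + 2 = -3) = -3 (attained at k = 1)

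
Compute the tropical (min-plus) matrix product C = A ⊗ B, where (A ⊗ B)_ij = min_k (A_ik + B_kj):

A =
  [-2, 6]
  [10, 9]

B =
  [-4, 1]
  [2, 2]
A ⊗ B =
  [-6, -1]
  [6, 11]

Apply the min-plus product entry-by-entry:
  C[0][0] = min over k of (A[0][0] + B[0][0] = -2 + -4 = -6, A[0][1] + B[1][0] = 6 + 2 = 8) = -6 (attained at k = 0)
  C[0][1] = min over k of (A[0][0] + B[0][1] = -2 + 1 = -1, A[0][1] + B[1][1] = 6 + 2 = 8) = -1 (attained at k = 0)
  C[1][0] = min over k of (A[1][0] + B[0][0] = 10 + -4 = 6, A[1][1] + B[1][0] = 9 + 2 = 11) = 6 (attained at k = 0)
  C[1][1] = min over k of (A[1][0] + B[0][1] = 10 + 1 = 11, A[1][1] + B[1][1] = 9 + 2 = 11) = 11 (attained at k = 0)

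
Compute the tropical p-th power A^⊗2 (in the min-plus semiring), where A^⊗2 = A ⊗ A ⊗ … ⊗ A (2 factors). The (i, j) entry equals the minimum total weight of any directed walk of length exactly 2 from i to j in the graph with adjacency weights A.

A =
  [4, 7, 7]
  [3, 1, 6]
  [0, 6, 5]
A^⊗2 =
  [7, 8, 11]
  [4, 2, 7]
  [4, 7, 7]

Each entry (A^⊗2)_ij equals the minimum over all length-2 walks i = v_0 → v_1 → … → v_2 = j of Σ_t A[v_t][v_{t+1}]. For example, for (i, j) = (0, 2) we minimise over 3 possible intermediate vertex sequences; the minimum is 11, attained along the walk 0 → 0 → 2.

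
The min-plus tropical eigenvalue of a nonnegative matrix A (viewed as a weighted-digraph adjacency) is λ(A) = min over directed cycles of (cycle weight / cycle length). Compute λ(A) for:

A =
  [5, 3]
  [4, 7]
λ(A) = 7/2

Enumerate directed cycles and compute their means (weight / length). Sample:
  cycle 0 → 0: weight = 5, length = 1, mean = 5/1 ≈ 5.000
  cycle 1 → 1: weight = 7, length = 1, mean = 7/1 ≈ 7.000
  cycle 0 → 1 → 0: weight = 7, length = 2, mean = 7/2 ≈ 3.500
  cycle 1 → 0 → 1: weight = 7, length = 2, mean = 7/2 ≈ 3.500
Minimum mean = 3.500, attained e.g. along the cycle 0 → 1 → 0 with weight 7 and length 2. So λ(A) = 7/2 = 7/2.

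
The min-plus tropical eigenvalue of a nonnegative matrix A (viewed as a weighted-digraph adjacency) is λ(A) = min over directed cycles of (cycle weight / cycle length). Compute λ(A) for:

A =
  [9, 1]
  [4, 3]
λ(A) = 5/2

Enumerate directed cycles and compute their means (weight / length). Sample:
  cycle 0 → 0: weight = 9, length = 1, mean = 9/1 ≈ 9.000
  cycle 1 → 1: weight = 3, length = 1, mean = 3/1 ≈ 3.000
  cycle 0 → 1 → 0: weight = 5, length = 2, mean = 5/2 ≈ 2.500
  cycle 1 → 0 → 1: weight = 5, length = 2, mean = 5/2 ≈ 2.500
Minimum mean = 2.500, attained e.g. along the cycle 0 → 1 → 0 with weight 5 and length 2. So λ(A) = 5/2 = 5/2.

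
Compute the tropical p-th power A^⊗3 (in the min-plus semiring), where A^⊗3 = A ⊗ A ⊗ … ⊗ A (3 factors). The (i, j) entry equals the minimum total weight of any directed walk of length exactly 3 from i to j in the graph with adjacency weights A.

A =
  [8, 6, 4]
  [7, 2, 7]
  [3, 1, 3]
A^⊗3 =
  [10, 7, 10]
  [11, 6, 11]
  [9, 5, 9]

Each entry (A^⊗3)_ij equals the minimum over all length-3 walks i = v_0 → v_1 → … → v_3 = j of Σ_t A[v_t][v_{t+1}]. For example, for (i, j) = (0, 2) we minimise over 9 possible intermediate vertex sequences; the minimum is 10, attained along the walk 0 → 2 → 2 → 2.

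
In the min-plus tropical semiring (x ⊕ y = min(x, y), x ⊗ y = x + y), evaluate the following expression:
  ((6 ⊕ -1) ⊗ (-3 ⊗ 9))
((6 ⊕ -1) ⊗ (-3 ⊗ 9)) = 5

Expand innermost to outermost. Recall ⊕ takes the minimum of its arguments and ⊗ takes their sum. Working out the expression ((6 ⊕ -1) ⊗ (-3 ⊗ 9)) gives 5.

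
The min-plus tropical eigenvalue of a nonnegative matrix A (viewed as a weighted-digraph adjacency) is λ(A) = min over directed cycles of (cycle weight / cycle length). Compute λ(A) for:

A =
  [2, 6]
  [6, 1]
λ(A) = 1

Enumerate directed cycles and compute their means (weight / length). Sample:
  cycle 0 → 0: weight = 2, length = 1, mean = 2/1 ≈ 2.000
  cycle 1 → 1: weight = 1, length = 1, mean = 1/1 ≈ 1.000
  cycle 0 → 1 → 0: weight = 12, length = 2, mean = 12/2 ≈ 6.000
  cycle 1 → 0 → 1: weight = 12, length = 2, mean = 12/2 ≈ 6.000
Minimum mean = 1.000, attained e.g. along the cycle 1 → 1 with weight 1 and length 1. So λ(A) = 1/1 = 1.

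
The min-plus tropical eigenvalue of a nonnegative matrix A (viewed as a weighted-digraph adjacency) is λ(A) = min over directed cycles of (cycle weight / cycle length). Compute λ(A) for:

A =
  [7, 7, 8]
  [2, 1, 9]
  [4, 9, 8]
λ(A) = 1

Enumerate directed cycles and compute their means (weight / length). Sample:
  cycle 0 → 0: weight = 7, length = 1, mean = 7/1 ≈ 7.000
  cycle 1 → 1: weight = 1, length = 1, mean = 1/1 ≈ 1.000
  cycle 2 → 2: weight = 8, length = 1, mean = 8/1 ≈ 8.000
  cycle 0 → 1 → 0: weight = 9, length = 2, mean = 9/2 ≈ 4.500
  cycle 0 → 2 → 0: weight = 12, length = 2, mean = 12/2 ≈ 6.000
  cycle 1 → 0 → 1: weight = 9, length = 2, mean = 9/2 ≈ 4.500
Minimum mean = 1.000, attained e.g. along the cycle 1 → 1 with weight 1 and length 1. So λ(A) = 1/1 = 1.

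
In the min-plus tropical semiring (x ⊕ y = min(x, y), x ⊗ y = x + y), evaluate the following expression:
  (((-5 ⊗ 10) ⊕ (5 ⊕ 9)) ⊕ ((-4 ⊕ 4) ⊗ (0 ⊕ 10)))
(((-5 ⊗ 10) ⊕ (5 ⊕ 9)) ⊕ ((-4 ⊕ 4) ⊗ (0 ⊕ 10))) = -4

Expand innermost to outermost. Recall ⊕ takes the minimum of its arguments and ⊗ takes their sum. Working out the expression (((-5 ⊗ 10) ⊕ (5 ⊕ 9)) ⊕ ((-4 ⊕ 4) ⊗ (0 ⊕ 10))) gives -4.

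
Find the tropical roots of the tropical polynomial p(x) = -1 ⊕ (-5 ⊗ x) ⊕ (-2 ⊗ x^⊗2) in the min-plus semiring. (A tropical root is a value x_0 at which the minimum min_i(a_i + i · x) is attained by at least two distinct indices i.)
Roots: {-3, 4}

Each tropical root is a break point of the lower envelope of the lines y = a_i + i · x (there are 3 lines, with slopes 0, 1, ..., 2). Only the lines that attain the minimum somewhere contribute to roots; other lines are dominated. Here the surviving (envelope) indices are i = 2, i = 1, i = 0.
Intersections between consecutive envelope lines give the roots: for adjacent envelope indices i < j the intersection is x = (a_i − a_j) / (j − i). Reading off the sorted break points: {-3, 4}.
Verification: at each break x_0, at least two indices attain the minimum of min_i(a_i + i · x_0).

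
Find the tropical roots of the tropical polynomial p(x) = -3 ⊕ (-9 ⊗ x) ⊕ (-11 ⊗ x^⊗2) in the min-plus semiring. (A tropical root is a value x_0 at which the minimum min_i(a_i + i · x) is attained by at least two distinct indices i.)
Roots: {2, 6}

Each tropical root is a break point of the lower envelope of the lines y = a_i + i · x (there are 3 lines, with slopes 0, 1, ..., 2). Only the lines that attain the minimum somewhere contribute to roots; other lines are dominated. Here the surviving (envelope) indices are i = 2, i = 1, i = 0.
Intersections between consecutive envelope lines give the roots: for adjacent envelope indices i < j the intersection is x = (a_i − a_j) / (j − i). Reading off the sorted break points: {2, 6}.
Verification: at each break x_0, at least two indices attain the minimum of min_i(a_i + i · x_0).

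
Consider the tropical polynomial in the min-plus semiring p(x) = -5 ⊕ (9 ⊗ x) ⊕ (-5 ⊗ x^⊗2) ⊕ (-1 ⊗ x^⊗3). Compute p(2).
p(2) = -5

A tropical monomial a ⊗ x^⊗i evaluates to a + i · x. Evaluating each term at x = 2:
  Term 0 contributes -5 + 0 · 2 = -5
  Term 1 contributes 9 + 1 · 2 = 11
  Term 2 contributes -5 + 2 · 2 = -1
  Term 3 contributes -1 + 3 · 2 = 5
p(2) = ⊕ of these = min[-5, 11, -1, 5] = -5.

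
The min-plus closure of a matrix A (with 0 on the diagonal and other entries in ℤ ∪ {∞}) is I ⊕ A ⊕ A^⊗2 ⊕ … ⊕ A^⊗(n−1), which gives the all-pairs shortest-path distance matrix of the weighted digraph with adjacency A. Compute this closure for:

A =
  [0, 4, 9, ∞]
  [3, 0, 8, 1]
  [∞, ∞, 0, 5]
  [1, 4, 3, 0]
Closure =
  [0, 4, 8, 5]
  [2, 0, 4, 1]
  [6, 9, 0, 5]
  [1, 4, 3, 0]

This is the Floyd-Warshall all-pairs shortest-path computation. For each intermediate vertex k = 0, 1, …, 3, update dist[i][j] ← min(dist[i][j], dist[i][k] + dist[k][j]). The final matrix gives, for each (i, j), the minimum total weight of any directed path from i to j (possibly empty when i = j).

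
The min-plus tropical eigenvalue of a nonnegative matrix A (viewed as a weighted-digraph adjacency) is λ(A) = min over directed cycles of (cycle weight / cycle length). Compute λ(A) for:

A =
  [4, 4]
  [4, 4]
λ(A) = 4

Enumerate directed cycles and compute their means (weight / length). Sample:
  cycle 0 → 0: weight = 4, length = 1, mean = 4/1 ≈ 4.000
  cycle 1 → 1: weight = 4, length = 1, mean = 4/1 ≈ 4.000
  cycle 0 → 1 → 0: weight = 8, length = 2, mean = 8/2 ≈ 4.000
  cycle 1 → 0 → 1: weight = 8, length = 2, mean = 8/2 ≈ 4.000
Minimum mean = 4.000, attained e.g. along the cycle 0 → 0 with weight 4 and length 1. So λ(A) = 4/1 = 4.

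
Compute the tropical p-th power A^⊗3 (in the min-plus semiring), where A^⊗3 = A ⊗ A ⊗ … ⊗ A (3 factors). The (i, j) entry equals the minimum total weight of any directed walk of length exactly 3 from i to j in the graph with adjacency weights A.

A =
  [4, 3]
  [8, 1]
A^⊗3 =
  [12, 5]
  [10, 3]

Each entry (A^⊗3)_ij equals the minimum over all length-3 walks i = v_0 → v_1 → … → v_3 = j of Σ_t A[v_t][v_{t+1}]. For example, for (i, j) = (0, 1) we minimise over 4 possible intermediate vertex sequences; the minimum is 5, attained along the walk 0 → 1 → 1 → 1.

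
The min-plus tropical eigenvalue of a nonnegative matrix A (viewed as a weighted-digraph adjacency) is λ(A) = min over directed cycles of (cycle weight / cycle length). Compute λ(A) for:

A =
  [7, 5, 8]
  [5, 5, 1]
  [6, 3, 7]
λ(A) = 2

Enumerate directed cycles and compute their means (weight / length). Sample:
  cycle 0 → 0: weight = 7, length = 1, mean = 7/1 ≈ 7.000
  cycle 1 → 1: weight = 5, length = 1, mean = 5/1 ≈ 5.000
  cycle 2 → 2: weight = 7, length = 1, mean = 7/1 ≈ 7.000
  cycle 0 → 1 → 0: weight = 10, length = 2, mean = 10/2 ≈ 5.000
  cycle 0 → 2 → 0: weight = 14, length = 2, mean = 14/2 ≈ 7.000
  cycle 1 → 0 → 1: weight = 10, length = 2, mean = 10/2 ≈ 5.000
Minimum mean = 2.000, attained e.g. along the cycle 1 → 2 → 1 with weight 4 and length 2. So λ(A) = 4/2 = 2.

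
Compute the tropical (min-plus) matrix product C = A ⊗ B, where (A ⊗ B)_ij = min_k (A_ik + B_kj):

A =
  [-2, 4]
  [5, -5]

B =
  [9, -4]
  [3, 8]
A ⊗ B =
  [7, -6]
  [-2, 1]

Apply the min-plus product entry-by-entry:
  C[0][0] = min over k of (A[0][0] + B[0][0] = -2 + 9 = 7, A[0][1] + B[1][0] = 4 + 3 = 7) = 7 (attained at k = 0)
  C[0][1] = min over k of (A[0][0] + B[0][1] = -2 + -4 = -6, A[0][1] + B[1][1] = 4 + 8 = 12) = -6 (attained at k = 0)
  C[1][0] = min over k of (A[1][0] + B[0][0] = 5 + 9 = 14, A[1][1] + B[1][0] = -5 + 3 = -2) = -2 (attained at k = 1)
  C[1][1] = min over k of (A[1][0] + B[0][1] = 5 + -4 = 1, A[1][1] + B[1][1] = -5 + 8 = 3) = 1 (attained at k = 0)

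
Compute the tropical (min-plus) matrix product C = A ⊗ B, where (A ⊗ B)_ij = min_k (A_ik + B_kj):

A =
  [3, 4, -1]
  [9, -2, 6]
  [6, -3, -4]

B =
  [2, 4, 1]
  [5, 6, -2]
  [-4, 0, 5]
A ⊗ B =
  [-5, -1, 2]
  [2, 4, -4]
  [-8, -4, -5]

Apply the min-plus product entry-by-entry:
  C[0][0] = min over k of (A[0][0] + B[0][0] = 3 + 2 = 5, A[0][1] + B[1][0] = 4 + 5 = 9, A[0][2] + B[2][0] = -1 + -4 = -5) = -5 (attained at k = 2)
  C[0][1] = min over k of (A[0][0] + B[0][1] = 3 + 4 = 7, A[0][1] + B[1][1] = 4 + 6 = 10, A[0][2] + B[2][1] = -1 + 0 = -1) = -1 (attained at k = 2)
  C[0][2] = min over k of (A[0][0] + B[0][2] = 3 + 1 = 4, A[0][1] + B[1][2] = 4 + -2 = 2, A[0][2] + B[2][2] = -1 + 5 = 4) = 2 (attained at k = 1)
  C[1][0] = min over k of (A[1][0] + B[0][0] = 9 + 2 = 11, A[1][1] + B[1][0] = -2 + 5 = 3, A[1][2] + B[2][0] = 6 + -4 = 2) = 2 (attained at k = 2)
  C[1][1] = min over k of (A[1][0] + B[0][1] = 9 + 4 = 13, A[1][1] + B[1][1] = -2 + 6 = 4, A[1][2] + B[2][1] = 6 + 0 = 6) = 4 (attained at k = 1)
  C[1][2] = min over k of (A[1][0] + B[0][2] = 9 + 1 = 10, A[1][1] + B[1][2] = -2 + -2 = -4, A[1][2] + B[2][2] = 6 + 5 = 11) = -4 (attained at k = 1)
  C[2][0] = min over k of (A[2][0] + B[0][0] = 6 + 2 = 8, A[2][1] + B[1][0] = -3 + 5 = 2, A[2][2] + B[2][0] = -4 + -4 = -8) = -8 (attained at k = 2)
  C[2][1] = min over k of (A[2][0] + B[0][1] = 6 + 4 = 10, A[2][1] + B[1][1] = -3 + 6 = 3, A[2][2] + B[2][1] = -4 + 0 = -4) = -4 (attained at k = 2)
  C[2][2] = min over k of (A[2][0] + B[0][2] = 6 + 1 = 7, A[2][1] + B[1][2] = -3 + -2 = -5, A[2][2] + B[2][2] = -4 + 5 = 1) = -5 (attained at k = 1)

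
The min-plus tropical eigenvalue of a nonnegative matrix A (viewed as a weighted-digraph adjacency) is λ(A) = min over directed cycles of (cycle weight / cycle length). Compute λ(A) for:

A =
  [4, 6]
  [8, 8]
λ(A) = 4

Enumerate directed cycles and compute their means (weight / length). Sample:
  cycle 0 → 0: weight = 4, length = 1, mean = 4/1 ≈ 4.000
  cycle 1 → 1: weight = 8, length = 1, mean = 8/1 ≈ 8.000
  cycle 0 → 1 → 0: weight = 14, length = 2, mean = 14/2 ≈ 7.000
  cycle 1 → 0 → 1: weight = 14, length = 2, mean = 14/2 ≈ 7.000
Minimum mean = 4.000, attained e.g. along the cycle 0 → 0 with weight 4 and length 1. So λ(A) = 4/1 = 4.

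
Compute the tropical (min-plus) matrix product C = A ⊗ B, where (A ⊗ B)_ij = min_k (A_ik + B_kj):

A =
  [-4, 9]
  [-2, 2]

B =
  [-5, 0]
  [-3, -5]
A ⊗ B =
  [-9, -4]
  [-7, -3]

Apply the min-plus product entry-by-entry:
  C[0][0] = min over k of (A[0][0] + B[0][0] = -4 + -5 = -9, A[0][1] + B[1][0] = 9 + -3 = 6) = -9 (attained at k = 0)
  C[0][1] = min over k of (A[0][0] + B[0][1] = -4 + 0 = -4, A[0][1] + B[1][1] = 9 + -5 = 4) = -4 (attained at k = 0)
  C[1][0] = min over k of (A[1][0] + B[0][0] = -2 + -5 = -7, A[1][1] + B[1][0] = 2 + -3 = -1) = -7 (attained at k = 0)
  C[1][1] = min over k of (A[1][0] + B[0][1] = -2 + 0 = -2, A[1][1] + B[1][1] = 2 + -5 = -3) = -3 (attained at k = 1)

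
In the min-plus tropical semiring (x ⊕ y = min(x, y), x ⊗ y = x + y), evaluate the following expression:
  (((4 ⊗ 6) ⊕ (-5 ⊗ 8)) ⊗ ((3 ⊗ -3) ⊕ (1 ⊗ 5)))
(((4 ⊗ 6) ⊕ (-5 ⊗ 8)) ⊗ ((3 ⊗ -3) ⊕ (1 ⊗ 5))) = 3

Expand innermost to outermost. Recall ⊕ takes the minimum of its arguments and ⊗ takes their sum. Working out the expression (((4 ⊗ 6) ⊕ (-5 ⊗ 8)) ⊗ ((3 ⊗ -3) ⊕ (1 ⊗ 5))) gives 3.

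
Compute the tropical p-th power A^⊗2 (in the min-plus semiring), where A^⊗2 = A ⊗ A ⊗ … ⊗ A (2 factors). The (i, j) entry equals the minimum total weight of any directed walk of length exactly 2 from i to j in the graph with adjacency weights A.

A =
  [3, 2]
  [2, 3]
A^⊗2 =
  [4, 5]
  [5, 4]

Each entry (A^⊗2)_ij equals the minimum over all length-2 walks i = v_0 → v_1 → … → v_2 = j of Σ_t A[v_t][v_{t+1}]. For example, for (i, j) = (0, 1) we minimise over 2 possible intermediate vertex sequences; the minimum is 5, attained along the walk 0 → 0 → 1.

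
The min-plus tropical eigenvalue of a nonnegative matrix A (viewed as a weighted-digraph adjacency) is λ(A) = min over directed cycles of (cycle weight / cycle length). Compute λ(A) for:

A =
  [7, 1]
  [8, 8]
λ(A) = 9/2

Enumerate directed cycles and compute their means (weight / length). Sample:
  cycle 0 → 0: weight = 7, length = 1, mean = 7/1 ≈ 7.000
  cycle 1 → 1: weight = 8, length = 1, mean = 8/1 ≈ 8.000
  cycle 0 → 1 → 0: weight = 9, length = 2, mean = 9/2 ≈ 4.500
  cycle 1 → 0 → 1: weight = 9, length = 2, mean = 9/2 ≈ 4.500
Minimum mean = 4.500, attained e.g. along the cycle 0 → 1 → 0 with weight 9 and length 2. So λ(A) = 9/2 = 9/2.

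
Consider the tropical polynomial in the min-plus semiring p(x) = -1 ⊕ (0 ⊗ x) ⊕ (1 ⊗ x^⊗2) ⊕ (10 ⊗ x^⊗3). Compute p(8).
p(8) = -1

A tropical monomial a ⊗ x^⊗i evaluates to a + i · x. Evaluating each term at x = 8:
  Term 0 contributes -1 + 0 · 8 = -1
  Term 1 contributes 0 + 1 · 8 = 8
  Term 2 contributes 1 + 2 · 8 = 17
  Term 3 contributes 10 + 3 · 8 = 34
p(8) = ⊕ of these = min[-1, 8, 17, 34] = -1.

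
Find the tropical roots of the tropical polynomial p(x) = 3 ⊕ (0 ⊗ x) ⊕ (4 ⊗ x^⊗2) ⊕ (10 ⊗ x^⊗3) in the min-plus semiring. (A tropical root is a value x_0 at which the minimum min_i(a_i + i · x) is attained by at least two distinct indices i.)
Roots: {-6, -4, 3}

Each tropical root is a break point of the lower envelope of the lines y = a_i + i · x (there are 4 lines, with slopes 0, 1, ..., 3). Only the lines that attain the minimum somewhere contribute to roots; other lines are dominated. Here the surviving (envelope) indices are i = 3, i = 2, i = 1, i = 0.
Intersections between consecutive envelope lines give the roots: for adjacent envelope indices i < j the intersection is x = (a_i − a_j) / (j − i). Reading off the sorted break points: {-6, -4, 3}.
Verification: at each break x_0, at least two indices attain the minimum of min_i(a_i + i · x_0).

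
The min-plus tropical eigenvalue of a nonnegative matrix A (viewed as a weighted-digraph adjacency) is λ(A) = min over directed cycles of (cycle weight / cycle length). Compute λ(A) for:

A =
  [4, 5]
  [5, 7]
λ(A) = 4

Enumerate directed cycles and compute their means (weight / length). Sample:
  cycle 0 → 0: weight = 4, length = 1, mean = 4/1 ≈ 4.000
  cycle 1 → 1: weight = 7, length = 1, mean = 7/1 ≈ 7.000
  cycle 0 → 1 → 0: weight = 10, length = 2, mean = 10/2 ≈ 5.000
  cycle 1 → 0 → 1: weight = 10, length = 2, mean = 10/2 ≈ 5.000
Minimum mean = 4.000, attained e.g. along the cycle 0 → 0 with weight 4 and length 1. So λ(A) = 4/1 = 4.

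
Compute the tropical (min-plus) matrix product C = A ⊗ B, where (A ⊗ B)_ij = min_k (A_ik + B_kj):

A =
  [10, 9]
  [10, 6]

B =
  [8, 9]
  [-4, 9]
A ⊗ B =
  [5, 18]
  [2, 15]

Apply the min-plus product entry-by-entry:
  C[0][0] = min over k of (A[0][0] + B[0][0] = 10 + 8 = 18, A[0][1] + B[1][0] = 9 + -4 = 5) = 5 (attained at k = 1)
  C[0][1] = min over k of (A[0][0] + B[0][1] = 10 + 9 = 19, A[0][1] + B[1][1] = 9 + 9 = 18) = 18 (attained at k = 1)
  C[1][0] = min over k of (A[1][0] + B[0][0] = 10 + 8 = 18, A[1][1] + B[1][0] = 6 + -4 = 2) = 2 (attained at k = 1)
  C[1][1] = min over k of (A[1][0] + B[0][1] = 10 + 9 = 19, A[1][1] + B[1][1] = 6 + 9 = 15) = 15 (attained at k = 1)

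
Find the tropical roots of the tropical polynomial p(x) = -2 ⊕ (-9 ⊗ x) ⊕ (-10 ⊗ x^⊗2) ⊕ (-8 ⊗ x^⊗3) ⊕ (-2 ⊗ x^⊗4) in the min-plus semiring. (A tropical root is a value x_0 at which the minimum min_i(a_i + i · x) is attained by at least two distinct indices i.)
Roots: {-6, -2, 1, 7}

Each tropical root is a break point of the lower envelope of the lines y = a_i + i · x (there are 5 lines, with slopes 0, 1, ..., 4). Only the lines that attain the minimum somewhere contribute to roots; other lines are dominated. Here the surviving (envelope) indices are i = 4, i = 3, i = 2, i = 1, i = 0.
Intersections between consecutive envelope lines give the roots: for adjacent envelope indices i < j the intersection is x = (a_i − a_j) / (j − i). Reading off the sorted break points: {-6, -2, 1, 7}.
Verification: at each break x_0, at least two indices attain the minimum of min_i(a_i + i · x_0).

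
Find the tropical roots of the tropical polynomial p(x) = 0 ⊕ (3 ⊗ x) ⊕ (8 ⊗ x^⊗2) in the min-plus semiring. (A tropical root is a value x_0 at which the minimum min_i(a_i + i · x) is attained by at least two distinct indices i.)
Roots: {-5, -3}

Each tropical root is a break point of the lower envelope of the lines y = a_i + i · x (there are 3 lines, with slopes 0, 1, ..., 2). Only the lines that attain the minimum somewhere contribute to roots; other lines are dominated. Here the surviving (envelope) indices are i = 2, i = 1, i = 0.
Intersections between consecutive envelope lines give the roots: for adjacent envelope indices i < j the intersection is x = (a_i − a_j) / (j − i). Reading off the sorted break points: {-5, -3}.
Verification: at each break x_0, at least two indices attain the minimum of min_i(a_i + i · x_0).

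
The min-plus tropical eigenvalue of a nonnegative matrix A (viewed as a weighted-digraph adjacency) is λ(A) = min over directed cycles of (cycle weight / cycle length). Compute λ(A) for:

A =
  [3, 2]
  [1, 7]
λ(A) = 3/2

Enumerate directed cycles and compute their means (weight / length). Sample:
  cycle 0 → 0: weight = 3, length = 1, mean = 3/1 ≈ 3.000
  cycle 1 → 1: weight = 7, length = 1, mean = 7/1 ≈ 7.000
  cycle 0 → 1 → 0: weight = 3, length = 2, mean = 3/2 ≈ 1.500
  cycle 1 → 0 → 1: weight = 3, length = 2, mean = 3/2 ≈ 1.500
Minimum mean = 1.500, attained e.g. along the cycle 0 → 1 → 0 with weight 3 and length 2. So λ(A) = 3/2 = 3/2.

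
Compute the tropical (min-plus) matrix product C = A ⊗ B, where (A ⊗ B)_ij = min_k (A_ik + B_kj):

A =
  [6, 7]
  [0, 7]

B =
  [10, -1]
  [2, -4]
A ⊗ B =
  [9, 3]
  [9, -1]

Apply the min-plus product entry-by-entry:
  C[0][0] = min over k of (A[0][0] + B[0][0] = 6 + 10 = 16, A[0][1] + B[1][0] = 7 + 2 = 9) = 9 (attained at k = 1)
  C[0][1] = min over k of (A[0][0] + B[0][1] = 6 + -1 = 5, A[0][1] + B[1][1] = 7 + -4 = 3) = 3 (attained at k = 1)
  C[1][0] = min over k of (A[1][0] + B[0][0] = 0 + 10 = 10, A[1][1] + B[1][0] = 7 + 2 = 9) = 9 (attained at k = 1)
  C[1][1] = min over k of (A[1][0] + B[0][1] = 0 + -1 = -1, A[1][1] + B[1][1] = 7 + -4 = 3) = -1 (attained at k = 0)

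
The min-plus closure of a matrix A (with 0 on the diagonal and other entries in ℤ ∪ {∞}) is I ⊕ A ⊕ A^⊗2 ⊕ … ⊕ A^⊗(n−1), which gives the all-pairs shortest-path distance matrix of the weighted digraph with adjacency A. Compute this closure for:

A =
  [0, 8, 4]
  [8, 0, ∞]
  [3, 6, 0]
Closure =
  [0, 8, 4]
  [8, 0, 12]
  [3, 6, 0]

This is the Floyd-Warshall all-pairs shortest-path computation. For each intermediate vertex k = 0, 1, …, 2, update dist[i][j] ← min(dist[i][j], dist[i][k] + dist[k][j]). The final matrix gives, for each (i, j), the minimum total weight of any directed path from i to j (possibly empty when i = j).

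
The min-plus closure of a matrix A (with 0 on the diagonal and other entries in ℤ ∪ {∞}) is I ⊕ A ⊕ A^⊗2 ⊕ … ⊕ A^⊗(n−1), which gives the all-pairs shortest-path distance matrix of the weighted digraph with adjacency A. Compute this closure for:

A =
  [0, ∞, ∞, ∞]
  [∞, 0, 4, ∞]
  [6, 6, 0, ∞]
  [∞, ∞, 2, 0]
Closure =
  [0, ∞, ∞, ∞]
  [10, 0, 4, ∞]
  [6, 6, 0, ∞]
  [8, 8, 2, 0]

This is the Floyd-Warshall all-pairs shortest-path computation. For each intermediate vertex k = 0, 1, …, 3, update dist[i][j] ← min(dist[i][j], dist[i][k] + dist[k][j]). The final matrix gives, for each (i, j), the minimum total weight of any directed path from i to j (possibly empty when i = j).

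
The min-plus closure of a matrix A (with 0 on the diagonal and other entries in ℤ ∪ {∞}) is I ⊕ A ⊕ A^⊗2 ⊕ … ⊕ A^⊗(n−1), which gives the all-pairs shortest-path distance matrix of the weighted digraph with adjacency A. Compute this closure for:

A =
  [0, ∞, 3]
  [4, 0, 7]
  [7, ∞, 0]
Closure =
  [0, ∞, 3]
  [4, 0, 7]
  [7, ∞, 0]

This is the Floyd-Warshall all-pairs shortest-path computation. For each intermediate vertex k = 0, 1, …, 2, update dist[i][j] ← min(dist[i][j], dist[i][k] + dist[k][j]). The final matrix gives, for each (i, j), the minimum total weight of any directed path from i to j (possibly empty when i = j).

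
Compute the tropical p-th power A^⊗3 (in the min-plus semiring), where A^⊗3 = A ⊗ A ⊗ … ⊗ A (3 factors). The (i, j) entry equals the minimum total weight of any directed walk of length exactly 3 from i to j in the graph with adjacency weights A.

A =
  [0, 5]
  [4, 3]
A^⊗3 =
  [0, 5]
  [4, 9]

Each entry (A^⊗3)_ij equals the minimum over all length-3 walks i = v_0 → v_1 → … → v_3 = j of Σ_t A[v_t][v_{t+1}]. For example, for (i, j) = (0, 1) we minimise over 4 possible intermediate vertex sequences; the minimum is 5, attained along the walk 0 → 0 → 0 → 1.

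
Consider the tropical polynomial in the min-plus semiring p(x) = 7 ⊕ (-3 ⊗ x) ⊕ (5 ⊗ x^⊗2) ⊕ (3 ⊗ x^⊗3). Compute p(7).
p(7) = 4

A tropical monomial a ⊗ x^⊗i evaluates to a + i · x. Evaluating each term at x = 7:
  Term 0 contributes 7 + 0 · 7 = 7
  Term 1 contributes -3 + 1 · 7 = 4
  Term 2 contributes 5 + 2 · 7 = 19
  Term 3 contributes 3 + 3 · 7 = 24
p(7) = ⊕ of these = min[7, 4, 19, 24] = 4.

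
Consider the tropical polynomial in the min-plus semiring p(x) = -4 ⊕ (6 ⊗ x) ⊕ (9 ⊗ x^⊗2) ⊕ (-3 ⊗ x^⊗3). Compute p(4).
p(4) = -4

A tropical monomial a ⊗ x^⊗i evaluates to a + i · x. Evaluating each term at x = 4:
  Term 0 contributes -4 + 0 · 4 = -4
  Term 1 contributes 6 + 1 · 4 = 10
  Term 2 contributes 9 + 2 · 4 = 17
  Term 3 contributes -3 + 3 · 4 = 9
p(4) = ⊕ of these = min[-4, 10, 17, 9] = -4.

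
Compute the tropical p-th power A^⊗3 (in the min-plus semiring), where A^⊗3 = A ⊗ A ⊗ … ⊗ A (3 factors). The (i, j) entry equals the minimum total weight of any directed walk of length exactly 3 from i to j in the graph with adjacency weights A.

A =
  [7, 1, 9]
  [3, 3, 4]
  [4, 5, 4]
A^⊗3 =
  [7, 5, 8]
  [7, 7, 8]
  [8, 8, 9]

Each entry (A^⊗3)_ij equals the minimum over all length-3 walks i = v_0 → v_1 → … → v_3 = j of Σ_t A[v_t][v_{t+1}]. For example, for (i, j) = (0, 2) we minimise over 9 possible intermediate vertex sequences; the minimum is 8, attained along the walk 0 → 1 → 1 → 2.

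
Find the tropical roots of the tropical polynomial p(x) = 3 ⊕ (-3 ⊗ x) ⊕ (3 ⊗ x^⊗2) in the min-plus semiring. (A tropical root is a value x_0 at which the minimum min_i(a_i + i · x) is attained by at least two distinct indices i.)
Roots: {-6, 6}

Each tropical root is a break point of the lower envelope of the lines y = a_i + i · x (there are 3 lines, with slopes 0, 1, ..., 2). Only the lines that attain the minimum somewhere contribute to roots; other lines are dominated. Here the surviving (envelope) indices are i = 2, i = 1, i = 0.
Intersections between consecutive envelope lines give the roots: for adjacent envelope indices i < j the intersection is x = (a_i − a_j) / (j − i). Reading off the sorted break points: {-6, 6}.
Verification: at each break x_0, at least two indices attain the minimum of min_i(a_i + i · x_0).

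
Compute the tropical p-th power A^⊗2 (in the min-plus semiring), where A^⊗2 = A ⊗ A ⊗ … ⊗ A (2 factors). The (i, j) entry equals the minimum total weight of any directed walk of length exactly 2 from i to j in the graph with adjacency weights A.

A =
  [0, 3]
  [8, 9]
A^⊗2 =
  [0, 3]
  [8, 11]

Each entry (A^⊗2)_ij equals the minimum over all length-2 walks i = v_0 → v_1 → … → v_2 = j of Σ_t A[v_t][v_{t+1}]. For example, for (i, j) = (0, 1) we minimise over 2 possible intermediate vertex sequences; the minimum is 3, attained along the walk 0 → 0 → 1.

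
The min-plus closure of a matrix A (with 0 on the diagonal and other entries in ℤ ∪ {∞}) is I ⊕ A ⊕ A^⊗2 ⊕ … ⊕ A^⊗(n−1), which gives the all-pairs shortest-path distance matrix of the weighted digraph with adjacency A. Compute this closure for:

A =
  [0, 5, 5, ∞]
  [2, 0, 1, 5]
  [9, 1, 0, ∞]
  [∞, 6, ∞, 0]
Closure =
  [0, 5, 5, 10]
  [2, 0, 1, 5]
  [3, 1, 0, 6]
  [8, 6, 7, 0]

This is the Floyd-Warshall all-pairs shortest-path computation. For each intermediate vertex k = 0, 1, …, 3, update dist[i][j] ← min(dist[i][j], dist[i][k] + dist[k][j]). The final matrix gives, for each (i, j), the minimum total weight of any directed path from i to j (possibly empty when i = j).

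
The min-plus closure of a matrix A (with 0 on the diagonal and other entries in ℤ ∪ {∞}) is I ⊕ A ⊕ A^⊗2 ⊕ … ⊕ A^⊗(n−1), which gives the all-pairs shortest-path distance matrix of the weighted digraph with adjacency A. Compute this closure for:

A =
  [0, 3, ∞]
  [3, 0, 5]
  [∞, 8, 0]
Closure =
  [0, 3, 8]
  [3, 0, 5]
  [11, 8, 0]

This is the Floyd-Warshall all-pairs shortest-path computation. For each intermediate vertex k = 0, 1, …, 2, update dist[i][j] ← min(dist[i][j], dist[i][k] + dist[k][j]). The final matrix gives, for each (i, j), the minimum total weight of any directed path from i to j (possibly empty when i = j).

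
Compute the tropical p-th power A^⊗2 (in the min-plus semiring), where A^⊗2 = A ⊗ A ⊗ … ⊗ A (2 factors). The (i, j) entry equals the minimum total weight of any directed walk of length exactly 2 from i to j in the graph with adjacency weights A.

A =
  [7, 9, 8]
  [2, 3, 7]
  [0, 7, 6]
A^⊗2 =
  [8, 12, 14]
  [5, 6, 10]
  [6, 9, 8]

Each entry (A^⊗2)_ij equals the minimum over all length-2 walks i = v_0 → v_1 → … → v_2 = j of Σ_t A[v_t][v_{t+1}]. For example, for (i, j) = (0, 2) we minimise over 3 possible intermediate vertex sequences; the minimum is 14, attained along the walk 0 → 2 → 2.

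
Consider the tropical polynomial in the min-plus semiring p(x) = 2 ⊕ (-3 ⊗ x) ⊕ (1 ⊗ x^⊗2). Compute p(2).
p(2) = -1

A tropical monomial a ⊗ x^⊗i evaluates to a + i · x. Evaluating each term at x = 2:
  Term 0 contributes 2 + 0 · 2 = 2
  Term 1 contributes -3 + 1 · 2 = -1
  Term 2 contributes 1 + 2 · 2 = 5
p(2) = ⊕ of these = min[2, -1, 5] = -1.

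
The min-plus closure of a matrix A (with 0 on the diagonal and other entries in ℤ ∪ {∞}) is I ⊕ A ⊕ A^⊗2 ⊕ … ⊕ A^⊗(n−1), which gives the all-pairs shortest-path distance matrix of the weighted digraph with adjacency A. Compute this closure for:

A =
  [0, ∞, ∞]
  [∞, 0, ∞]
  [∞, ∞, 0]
Closure =
  [0, ∞, ∞]
  [∞, 0, ∞]
  [∞, ∞, 0]

This is the Floyd-Warshall all-pairs shortest-path computation. For each intermediate vertex k = 0, 1, …, 2, update dist[i][j] ← min(dist[i][j], dist[i][k] + dist[k][j]). The final matrix gives, for each (i, j), the minimum total weight of any directed path from i to j (possibly empty when i = j).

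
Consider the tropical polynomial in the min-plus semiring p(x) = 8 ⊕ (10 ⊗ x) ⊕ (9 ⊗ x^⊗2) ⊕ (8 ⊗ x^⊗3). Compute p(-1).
p(-1) = 5

A tropical monomial a ⊗ x^⊗i evaluates to a + i · x. Evaluating each term at x = -1:
  Term 0 contributes 8 + 0 · -1 = 8
  Term 1 contributes 10 + 1 · -1 = 9
  Term 2 contributes 9 + 2 · -1 = 7
  Term 3 contributes 8 + 3 · -1 = 5
p(-1) = ⊕ of these = min[8, 9, 7, 5] = 5.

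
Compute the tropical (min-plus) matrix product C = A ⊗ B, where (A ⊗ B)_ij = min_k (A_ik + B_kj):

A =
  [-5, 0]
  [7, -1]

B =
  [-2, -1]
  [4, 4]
A ⊗ B =
  [-7, -6]
  [3, 3]

Apply the min-plus product entry-by-entry:
  C[0][0] = min over k of (A[0][0] + B[0][0] = -5 + -2 = -7, A[0][1] + B[1][0] = 0 + 4 = 4) = -7 (attained at k = 0)
  C[0][1] = min over k of (A[0][0] + B[0][1] = -5 + -1 = -6, A[0][1] + B[1][1] = 0 + 4 = 4) = -6 (attained at k = 0)
  C[1][0] = min over k of (A[1][0] + B[0][0] = 7 + -2 = 5, A[1][1] + B[1][0] = -1 + 4 = 3) = 3 (attained at k = 1)
  C[1][1] = min over k of (A[1][0] + B[0][1] = 7 + -1 = 6, A[1][1] + B[1][1] = -1 + 4 = 3) = 3 (attained at k = 1)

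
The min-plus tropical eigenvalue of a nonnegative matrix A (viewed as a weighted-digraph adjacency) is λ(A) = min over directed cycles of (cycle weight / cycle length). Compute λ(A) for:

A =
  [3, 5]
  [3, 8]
λ(A) = 3

Enumerate directed cycles and compute their means (weight / length). Sample:
  cycle 0 → 0: weight = 3, length = 1, mean = 3/1 ≈ 3.000
  cycle 1 → 1: weight = 8, length = 1, mean = 8/1 ≈ 8.000
  cycle 0 → 1 → 0: weight = 8, length = 2, mean = 8/2 ≈ 4.000
  cycle 1 → 0 → 1: weight = 8, length = 2, mean = 8/2 ≈ 4.000
Minimum mean = 3.000, attained e.g. along the cycle 0 → 0 with weight 3 and length 1. So λ(A) = 3/1 = 3.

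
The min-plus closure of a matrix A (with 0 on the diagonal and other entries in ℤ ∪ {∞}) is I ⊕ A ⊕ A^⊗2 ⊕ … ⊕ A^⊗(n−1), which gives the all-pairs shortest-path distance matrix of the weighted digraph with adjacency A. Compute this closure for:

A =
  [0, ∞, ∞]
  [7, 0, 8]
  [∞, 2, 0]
Closure =
  [0, ∞, ∞]
  [7, 0, 8]
  [9, 2, 0]

This is the Floyd-Warshall all-pairs shortest-path computation. For each intermediate vertex k = 0, 1, …, 2, update dist[i][j] ← min(dist[i][j], dist[i][k] + dist[k][j]). The final matrix gives, for each (i, j), the minimum total weight of any directed path from i to j (possibly empty when i = j).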